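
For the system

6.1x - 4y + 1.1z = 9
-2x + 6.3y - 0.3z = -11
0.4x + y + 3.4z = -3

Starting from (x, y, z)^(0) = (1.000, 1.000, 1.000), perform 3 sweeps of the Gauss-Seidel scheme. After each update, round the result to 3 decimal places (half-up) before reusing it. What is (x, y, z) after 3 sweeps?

(0.594, -1.584, -0.486)

Iteration 1:
  x = (9 - (-4)·1.000 - (1.1)·1.000) / (6.1) = 1.951
  y = (-11 - (-2)·1.951 - (-0.3)·1.000) / (6.3) = -1.079
  z = (-3 - (0.4)·1.951 - (1)·-1.079) / (3.4) = -0.795
Iteration 2:
  x = (9 - (-4)·-1.079 - (1.1)·-0.795) / (6.1) = 0.911
  y = (-11 - (-2)·0.911 - (-0.3)·-0.795) / (6.3) = -1.495
  z = (-3 - (0.4)·0.911 - (1)·-1.495) / (3.4) = -0.550
Iteration 3:
  x = (9 - (-4)·-1.495 - (1.1)·-0.550) / (6.1) = 0.594
  y = (-11 - (-2)·0.594 - (-0.3)·-0.550) / (6.3) = -1.584
  z = (-3 - (0.4)·0.594 - (1)·-1.584) / (3.4) = -0.486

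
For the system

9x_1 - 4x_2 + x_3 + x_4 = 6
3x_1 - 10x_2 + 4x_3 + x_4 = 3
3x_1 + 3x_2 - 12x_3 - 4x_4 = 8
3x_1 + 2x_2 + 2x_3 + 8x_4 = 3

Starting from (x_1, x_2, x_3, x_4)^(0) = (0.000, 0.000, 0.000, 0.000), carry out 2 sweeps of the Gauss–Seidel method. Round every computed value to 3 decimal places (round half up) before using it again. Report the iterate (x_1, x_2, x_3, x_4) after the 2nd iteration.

Iteration 1:
  x_1 = (6 - (-4)·0.000 - (1)·0.000 - (1)·0.000) / (9) = 0.667
  x_2 = (3 - (3)·0.667 - (4)·0.000 - (1)·0.000) / (-10) = -0.100
  x_3 = (8 - (3)·0.667 - (3)·-0.100 - (-4)·0.000) / (-12) = -0.525
  x_4 = (3 - (3)·0.667 - (2)·-0.100 - (2)·-0.525) / (8) = 0.281
Iteration 2:
  x_1 = (6 - (-4)·-0.100 - (1)·-0.525 - (1)·0.281) / (9) = 0.649
  x_2 = (3 - (3)·0.649 - (4)·-0.525 - (1)·0.281) / (-10) = -0.287
  x_3 = (8 - (3)·0.649 - (3)·-0.287 - (-4)·0.281) / (-12) = -0.670
  x_4 = (3 - (3)·0.649 - (2)·-0.287 - (2)·-0.670) / (8) = 0.371

(0.649, -0.287, -0.670, 0.371)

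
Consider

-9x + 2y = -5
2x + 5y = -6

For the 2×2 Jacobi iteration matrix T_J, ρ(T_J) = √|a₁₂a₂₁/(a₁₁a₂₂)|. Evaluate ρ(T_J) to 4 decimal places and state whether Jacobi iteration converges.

a₁₂a₂₁/(a₁₁a₂₂) = (2)·(2) / ((-9)·(5)) = -0.088889
ρ = √|-0.088889| = √0.088889 = 0.2981
ρ < 1, so Jacobi converges

0.2981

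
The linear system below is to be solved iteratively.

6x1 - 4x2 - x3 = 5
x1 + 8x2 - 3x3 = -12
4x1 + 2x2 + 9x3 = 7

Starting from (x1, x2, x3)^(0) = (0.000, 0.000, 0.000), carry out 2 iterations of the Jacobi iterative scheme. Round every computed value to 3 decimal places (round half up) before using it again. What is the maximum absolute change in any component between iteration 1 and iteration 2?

Iteration 1:
  x1 = (5 - (-4)·0.000 - (-1)·0.000) / (6) = 0.833
  x2 = (-12 - (1)·0.000 - (-3)·0.000) / (8) = -1.500
  x3 = (7 - (4)·0.000 - (2)·0.000) / (9) = 0.778
Iteration 2:
  x1 = (5 - (-4)·-1.500 - (-1)·0.778) / (6) = -0.037
  x2 = (-12 - (1)·0.833 - (-3)·0.778) / (8) = -1.312
  x3 = (7 - (4)·0.833 - (2)·-1.500) / (9) = 0.741
Change: (-0.870, 0.188, -0.037) → max |·| = 0.870

0.870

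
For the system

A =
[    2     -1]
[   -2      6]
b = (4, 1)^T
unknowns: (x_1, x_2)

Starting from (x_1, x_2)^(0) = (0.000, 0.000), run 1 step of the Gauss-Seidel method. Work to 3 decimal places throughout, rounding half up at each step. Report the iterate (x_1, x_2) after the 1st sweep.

Iteration 1:
  x_1 = (4 - (-1)·0.000) / (2) = 2.000
  x_2 = (1 - (-2)·2.000) / (6) = 0.833

(2.000, 0.833)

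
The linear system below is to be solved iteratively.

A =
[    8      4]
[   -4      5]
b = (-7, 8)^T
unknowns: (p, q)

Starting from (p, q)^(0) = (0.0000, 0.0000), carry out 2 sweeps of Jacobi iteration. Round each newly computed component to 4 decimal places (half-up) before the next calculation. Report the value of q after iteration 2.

Iteration 1:
  p = (-7 - (4)·0.0000) / (8) = -0.8750
  q = (8 - (-4)·0.0000) / (5) = 1.6000
Iteration 2:
  p = (-7 - (4)·1.6000) / (8) = -1.6750
  q = (8 - (-4)·-0.8750) / (5) = 0.9000

0.9000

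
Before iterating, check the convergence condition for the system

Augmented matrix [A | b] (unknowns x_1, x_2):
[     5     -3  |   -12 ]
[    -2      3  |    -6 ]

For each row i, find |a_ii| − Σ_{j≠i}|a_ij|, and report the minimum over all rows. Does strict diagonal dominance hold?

row 1: |5| − (3) = 2
row 2: |3| − (2) = 1
minimum over rows = 1 → strictly diagonally dominant (convergence guaranteed)

1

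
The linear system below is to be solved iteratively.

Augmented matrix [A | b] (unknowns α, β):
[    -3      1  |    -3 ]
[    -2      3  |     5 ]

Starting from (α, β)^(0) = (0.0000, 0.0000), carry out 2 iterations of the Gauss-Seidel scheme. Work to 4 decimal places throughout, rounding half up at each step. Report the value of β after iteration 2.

Iteration 1:
  α = (-3 - (1)·0.0000) / (-3) = 1.0000
  β = (5 - (-2)·1.0000) / (3) = 2.3333
Iteration 2:
  α = (-3 - (1)·2.3333) / (-3) = 1.7778
  β = (5 - (-2)·1.7778) / (3) = 2.8519

2.8519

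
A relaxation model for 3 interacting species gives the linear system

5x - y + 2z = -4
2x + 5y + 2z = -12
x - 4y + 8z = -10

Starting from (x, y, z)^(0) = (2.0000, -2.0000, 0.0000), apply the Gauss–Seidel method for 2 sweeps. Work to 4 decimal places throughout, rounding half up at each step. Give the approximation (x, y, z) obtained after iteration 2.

Iteration 1:
  x = (-4 - (-1)·-2.0000 - (2)·0.0000) / (5) = -1.2000
  y = (-12 - (2)·-1.2000 - (2)·0.0000) / (5) = -1.9200
  z = (-10 - (1)·-1.2000 - (-4)·-1.9200) / (8) = -2.0600
Iteration 2:
  x = (-4 - (-1)·-1.9200 - (2)·-2.0600) / (5) = -0.3600
  y = (-12 - (2)·-0.3600 - (2)·-2.0600) / (5) = -1.4320
  z = (-10 - (1)·-0.3600 - (-4)·-1.4320) / (8) = -1.9210

(-0.3600, -1.4320, -1.9210)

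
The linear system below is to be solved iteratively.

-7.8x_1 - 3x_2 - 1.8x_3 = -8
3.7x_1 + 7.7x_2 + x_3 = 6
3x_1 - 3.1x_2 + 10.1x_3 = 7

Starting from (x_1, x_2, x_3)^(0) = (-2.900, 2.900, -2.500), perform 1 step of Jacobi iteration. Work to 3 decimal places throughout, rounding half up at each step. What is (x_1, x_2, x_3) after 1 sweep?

(0.487, 2.497, 2.445)

Iteration 1:
  x_1 = (-8 - (-3)·2.900 - (-1.8)·-2.500) / (-7.8) = 0.487
  x_2 = (6 - (3.7)·-2.900 - (1)·-2.500) / (7.7) = 2.497
  x_3 = (7 - (3)·-2.900 - (-3.1)·2.900) / (10.1) = 2.445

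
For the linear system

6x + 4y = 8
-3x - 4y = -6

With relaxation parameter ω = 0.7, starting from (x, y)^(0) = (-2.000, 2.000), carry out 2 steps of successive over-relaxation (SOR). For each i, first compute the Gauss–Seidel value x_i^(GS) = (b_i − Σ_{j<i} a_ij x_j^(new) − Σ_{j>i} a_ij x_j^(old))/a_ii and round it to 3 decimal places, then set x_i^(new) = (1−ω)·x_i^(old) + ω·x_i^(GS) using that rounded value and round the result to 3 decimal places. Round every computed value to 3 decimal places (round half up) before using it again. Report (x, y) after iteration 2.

Iteration 1:
  x: GS value = (8 - (4)·2.000) / (6) = 0.000;  x ← (1−ω)·-2.000 + ω·0.000 = -0.600
  y: GS value = (-6 - (-3)·-0.600) / (-4) = 1.950;  y ← (1−ω)·2.000 + ω·1.950 = 1.965
Iteration 2:
  x: GS value = (8 - (4)·1.965) / (6) = 0.023;  x ← (1−ω)·-0.600 + ω·0.023 = -0.164
  y: GS value = (-6 - (-3)·-0.164) / (-4) = 1.623;  y ← (1−ω)·1.965 + ω·1.623 = 1.726

(-0.164, 1.726)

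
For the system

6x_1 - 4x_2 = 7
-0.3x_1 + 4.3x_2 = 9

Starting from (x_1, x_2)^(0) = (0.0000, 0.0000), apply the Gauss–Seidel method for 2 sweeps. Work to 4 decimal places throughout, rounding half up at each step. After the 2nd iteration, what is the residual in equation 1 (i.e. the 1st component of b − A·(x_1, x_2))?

0.4046

Iteration 1:
  x_1 = (7 - (-4)·0.0000) / (6) = 1.1667
  x_2 = (9 - (-0.3)·1.1667) / (4.3) = 2.1744
Iteration 2:
  x_1 = (7 - (-4)·2.1744) / (6) = 2.6163
  x_2 = (9 - (-0.3)·2.6163) / (4.3) = 2.2756
Residual b − A·x = (0.4046, -0.0002)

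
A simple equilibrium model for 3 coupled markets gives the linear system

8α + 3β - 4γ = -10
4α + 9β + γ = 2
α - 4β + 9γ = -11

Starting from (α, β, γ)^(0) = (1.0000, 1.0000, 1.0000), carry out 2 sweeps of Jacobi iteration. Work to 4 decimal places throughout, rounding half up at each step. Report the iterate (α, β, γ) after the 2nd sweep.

(-1.5695, 0.8210, -1.2454)

Iteration 1:
  α = (-10 - (3)·1.0000 - (-4)·1.0000) / (8) = -1.1250
  β = (2 - (4)·1.0000 - (1)·1.0000) / (9) = -0.3333
  γ = (-11 - (1)·1.0000 - (-4)·1.0000) / (9) = -0.8889
Iteration 2:
  α = (-10 - (3)·-0.3333 - (-4)·-0.8889) / (8) = -1.5695
  β = (2 - (4)·-1.1250 - (1)·-0.8889) / (9) = 0.8210
  γ = (-11 - (1)·-1.1250 - (-4)·-0.3333) / (9) = -1.2454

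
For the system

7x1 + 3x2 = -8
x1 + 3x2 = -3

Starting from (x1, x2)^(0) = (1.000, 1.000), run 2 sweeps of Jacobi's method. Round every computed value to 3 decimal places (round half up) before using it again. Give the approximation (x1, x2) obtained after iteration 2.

Iteration 1:
  x1 = (-8 - (3)·1.000) / (7) = -1.571
  x2 = (-3 - (1)·1.000) / (3) = -1.333
Iteration 2:
  x1 = (-8 - (3)·-1.333) / (7) = -0.572
  x2 = (-3 - (1)·-1.571) / (3) = -0.476

(-0.572, -0.476)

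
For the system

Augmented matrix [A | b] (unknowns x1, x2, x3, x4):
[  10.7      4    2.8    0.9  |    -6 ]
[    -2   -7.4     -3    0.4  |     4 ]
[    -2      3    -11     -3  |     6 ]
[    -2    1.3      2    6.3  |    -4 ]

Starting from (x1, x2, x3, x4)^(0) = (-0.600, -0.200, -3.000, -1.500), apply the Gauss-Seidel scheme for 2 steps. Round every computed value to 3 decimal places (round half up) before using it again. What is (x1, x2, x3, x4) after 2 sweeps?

(-0.670, -0.357, -0.365, -0.658)

Iteration 1:
  x1 = (-6 - (4)·-0.200 - (2.8)·-3.000 - (0.9)·-1.500) / (10.7) = 0.425
  x2 = (4 - (-2)·0.425 - (-3)·-3.000 - (0.4)·-1.500) / (-7.4) = 0.480
  x3 = (6 - (-2)·0.425 - (3)·0.480 - (-3)·-1.500) / (-11) = -0.083
  x4 = (-4 - (-2)·0.425 - (1.3)·0.480 - (2)·-0.083) / (6.3) = -0.573
Iteration 2:
  x1 = (-6 - (4)·0.480 - (2.8)·-0.083 - (0.9)·-0.573) / (10.7) = -0.670
  x2 = (4 - (-2)·-0.670 - (-3)·-0.083 - (0.4)·-0.573) / (-7.4) = -0.357
  x3 = (6 - (-2)·-0.670 - (3)·-0.357 - (-3)·-0.573) / (-11) = -0.365
  x4 = (-4 - (-2)·-0.670 - (1.3)·-0.357 - (2)·-0.365) / (6.3) = -0.658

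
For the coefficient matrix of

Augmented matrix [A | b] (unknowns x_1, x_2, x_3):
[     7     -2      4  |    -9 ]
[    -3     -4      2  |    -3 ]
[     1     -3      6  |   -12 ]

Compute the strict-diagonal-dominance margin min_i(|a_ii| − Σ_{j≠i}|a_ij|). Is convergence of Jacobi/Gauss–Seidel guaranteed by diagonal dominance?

-1

row 1: |7| − (2+4) = 1
row 2: |-4| − (3+2) = -1
row 3: |6| − (1+3) = 2
minimum over rows = -1 → not strictly diagonally dominant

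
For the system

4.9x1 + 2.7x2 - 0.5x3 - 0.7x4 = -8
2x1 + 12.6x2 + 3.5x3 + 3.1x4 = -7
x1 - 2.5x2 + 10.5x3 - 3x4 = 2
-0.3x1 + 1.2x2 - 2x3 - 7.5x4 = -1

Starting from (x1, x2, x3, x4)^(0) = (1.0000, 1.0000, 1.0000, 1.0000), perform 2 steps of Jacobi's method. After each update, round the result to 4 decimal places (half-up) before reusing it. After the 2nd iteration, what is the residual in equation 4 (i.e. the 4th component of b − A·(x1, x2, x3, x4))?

Iteration 1:
  x1 = (-8 - (2.7)·1.0000 - (-0.5)·1.0000 - (-0.7)·1.0000) / (4.9) = -1.9388
  x2 = (-7 - (2)·1.0000 - (3.5)·1.0000 - (3.1)·1.0000) / (12.6) = -1.2381
  x3 = (2 - (1)·1.0000 - (-2.5)·1.0000 - (-3)·1.0000) / (10.5) = 0.6190
  x4 = (-1 - (-0.3)·1.0000 - (1.2)·1.0000 - (-2)·1.0000) / (-7.5) = -0.0133
Iteration 2:
  x1 = (-8 - (2.7)·-1.2381 - (-0.5)·0.6190 - (-0.7)·-0.0133) / (4.9) = -0.8892
  x2 = (-7 - (2)·-1.9388 - (3.5)·0.6190 - (3.1)·-0.0133) / (12.6) = -0.4165
  x3 = (2 - (1)·-1.9388 - (-2.5)·-1.2381 - (-3)·-0.0133) / (10.5) = 0.0765
  x4 = (-1 - (-0.3)·-1.9388 - (1.2)·-1.2381 - (-2)·0.6190) / (-7.5) = -0.1523
Residual b − A·x = (-2.5867, 0.2307, 0.5878, -1.7562)

-1.7562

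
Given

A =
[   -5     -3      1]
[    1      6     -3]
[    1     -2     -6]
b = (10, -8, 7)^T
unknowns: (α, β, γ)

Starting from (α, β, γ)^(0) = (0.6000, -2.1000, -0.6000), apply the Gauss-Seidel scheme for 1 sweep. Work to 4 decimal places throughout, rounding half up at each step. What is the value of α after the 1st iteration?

-0.8600

Iteration 1:
  α = (10 - (-3)·-2.1000 - (1)·-0.6000) / (-5) = -0.8600
  β = (-8 - (1)·-0.8600 - (-3)·-0.6000) / (6) = -1.4900
  γ = (7 - (1)·-0.8600 - (-2)·-1.4900) / (-6) = -0.8133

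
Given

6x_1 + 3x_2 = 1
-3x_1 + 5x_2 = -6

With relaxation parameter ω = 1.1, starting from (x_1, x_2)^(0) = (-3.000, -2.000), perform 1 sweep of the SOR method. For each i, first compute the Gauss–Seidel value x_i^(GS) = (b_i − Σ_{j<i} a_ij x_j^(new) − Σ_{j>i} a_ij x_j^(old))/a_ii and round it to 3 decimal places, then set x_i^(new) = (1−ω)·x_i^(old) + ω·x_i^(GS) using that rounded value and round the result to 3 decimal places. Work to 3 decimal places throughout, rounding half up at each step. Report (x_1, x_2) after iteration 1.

(1.584, -0.075)

Iteration 1:
  x_1: GS value = (1 - (3)·-2.000) / (6) = 1.167;  x_1 ← (1−ω)·-3.000 + ω·1.167 = 1.584
  x_2: GS value = (-6 - (-3)·1.584) / (5) = -0.250;  x_2 ← (1−ω)·-2.000 + ω·-0.250 = -0.075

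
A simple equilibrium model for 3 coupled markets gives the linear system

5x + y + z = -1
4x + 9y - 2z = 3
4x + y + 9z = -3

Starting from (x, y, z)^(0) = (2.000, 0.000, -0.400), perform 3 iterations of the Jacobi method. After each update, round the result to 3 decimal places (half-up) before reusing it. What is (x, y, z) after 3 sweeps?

Iteration 1:
  x = (-1 - (1)·0.000 - (1)·-0.400) / (5) = -0.120
  y = (3 - (4)·2.000 - (-2)·-0.400) / (9) = -0.644
  z = (-3 - (4)·2.000 - (1)·0.000) / (9) = -1.222
Iteration 2:
  x = (-1 - (1)·-0.644 - (1)·-1.222) / (5) = 0.173
  y = (3 - (4)·-0.120 - (-2)·-1.222) / (9) = 0.115
  z = (-3 - (4)·-0.120 - (1)·-0.644) / (9) = -0.208
Iteration 3:
  x = (-1 - (1)·0.115 - (1)·-0.208) / (5) = -0.181
  y = (3 - (4)·0.173 - (-2)·-0.208) / (9) = 0.210
  z = (-3 - (4)·0.173 - (1)·0.115) / (9) = -0.423

(-0.181, 0.210, -0.423)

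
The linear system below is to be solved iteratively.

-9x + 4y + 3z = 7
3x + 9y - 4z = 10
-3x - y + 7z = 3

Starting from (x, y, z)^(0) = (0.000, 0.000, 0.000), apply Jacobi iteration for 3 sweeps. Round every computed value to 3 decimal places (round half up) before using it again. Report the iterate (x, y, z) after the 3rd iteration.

Iteration 1:
  x = (7 - (4)·0.000 - (3)·0.000) / (-9) = -0.778
  y = (10 - (3)·0.000 - (-4)·0.000) / (9) = 1.111
  z = (3 - (-3)·0.000 - (-1)·0.000) / (7) = 0.429
Iteration 2:
  x = (7 - (4)·1.111 - (3)·0.429) / (-9) = -0.141
  y = (10 - (3)·-0.778 - (-4)·0.429) / (9) = 1.561
  z = (3 - (-3)·-0.778 - (-1)·1.111) / (7) = 0.254
Iteration 3:
  x = (7 - (4)·1.561 - (3)·0.254) / (-9) = 0.001
  y = (10 - (3)·-0.141 - (-4)·0.254) / (9) = 1.271
  z = (3 - (-3)·-0.141 - (-1)·1.561) / (7) = 0.591

(0.001, 1.271, 0.591)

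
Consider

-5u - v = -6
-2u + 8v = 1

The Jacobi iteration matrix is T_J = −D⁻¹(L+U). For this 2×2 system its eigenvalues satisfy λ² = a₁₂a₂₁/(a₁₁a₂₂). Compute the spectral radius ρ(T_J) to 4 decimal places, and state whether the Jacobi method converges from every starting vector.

0.2236

a₁₂a₂₁/(a₁₁a₂₂) = (-1)·(-2) / ((-5)·(8)) = -0.050000
ρ = √|-0.050000| = √0.050000 = 0.2236
ρ < 1, so Jacobi converges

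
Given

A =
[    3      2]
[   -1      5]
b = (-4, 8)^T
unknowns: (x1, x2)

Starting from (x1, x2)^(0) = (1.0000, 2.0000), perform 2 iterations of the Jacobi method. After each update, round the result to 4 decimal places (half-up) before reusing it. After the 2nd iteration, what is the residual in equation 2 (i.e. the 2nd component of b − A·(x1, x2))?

0.1332

Iteration 1:
  x1 = (-4 - (2)·2.0000) / (3) = -2.6667
  x2 = (8 - (-1)·1.0000) / (5) = 1.8000
Iteration 2:
  x1 = (-4 - (2)·1.8000) / (3) = -2.5333
  x2 = (8 - (-1)·-2.6667) / (5) = 1.0667
Residual b − A·x = (1.4665, 0.1332)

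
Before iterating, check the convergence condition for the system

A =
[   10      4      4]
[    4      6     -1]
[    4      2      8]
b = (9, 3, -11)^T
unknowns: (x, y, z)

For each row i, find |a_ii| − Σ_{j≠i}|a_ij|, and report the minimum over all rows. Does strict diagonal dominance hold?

row 1: |10| − (4+4) = 2
row 2: |6| − (4+1) = 1
row 3: |8| − (4+2) = 2
minimum over rows = 1 → strictly diagonally dominant (convergence guaranteed)

1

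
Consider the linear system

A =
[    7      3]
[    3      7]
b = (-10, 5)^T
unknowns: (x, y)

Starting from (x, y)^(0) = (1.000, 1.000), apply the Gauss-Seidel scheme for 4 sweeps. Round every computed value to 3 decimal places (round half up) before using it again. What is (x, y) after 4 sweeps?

(-2.123, 1.624)

Iteration 1:
  x = (-10 - (3)·1.000) / (7) = -1.857
  y = (5 - (3)·-1.857) / (7) = 1.510
Iteration 2:
  x = (-10 - (3)·1.510) / (7) = -2.076
  y = (5 - (3)·-2.076) / (7) = 1.604
Iteration 3:
  x = (-10 - (3)·1.604) / (7) = -2.116
  y = (5 - (3)·-2.116) / (7) = 1.621
Iteration 4:
  x = (-10 - (3)·1.621) / (7) = -2.123
  y = (5 - (3)·-2.123) / (7) = 1.624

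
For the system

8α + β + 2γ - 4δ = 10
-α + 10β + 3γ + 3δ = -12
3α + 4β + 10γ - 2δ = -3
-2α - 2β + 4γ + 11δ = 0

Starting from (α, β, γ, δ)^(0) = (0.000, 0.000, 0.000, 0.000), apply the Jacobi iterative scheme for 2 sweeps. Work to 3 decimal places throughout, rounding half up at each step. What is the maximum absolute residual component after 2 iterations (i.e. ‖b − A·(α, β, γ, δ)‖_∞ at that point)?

1.299

Iteration 1:
  α = (10 - (1)·0.000 - (2)·0.000 - (-4)·0.000) / (8) = 1.250
  β = (-12 - (-1)·0.000 - (3)·0.000 - (3)·0.000) / (10) = -1.200
  γ = (-3 - (3)·0.000 - (4)·0.000 - (-2)·0.000) / (10) = -0.300
  δ = (0 - (-2)·0.000 - (-2)·0.000 - (4)·0.000) / (11) = 0.000
Iteration 2:
  α = (10 - (1)·-1.200 - (2)·-0.300 - (-4)·0.000) / (8) = 1.475
  β = (-12 - (-1)·1.250 - (3)·-0.300 - (3)·0.000) / (10) = -0.985
  γ = (-3 - (3)·1.250 - (4)·-1.200 - (-2)·0.000) / (10) = -0.195
  δ = (0 - (-2)·1.250 - (-2)·-1.200 - (4)·-0.300) / (11) = 0.118
Residual b − A·x = (0.047, -0.444, -1.299, 0.462); ∞-norm = 1.299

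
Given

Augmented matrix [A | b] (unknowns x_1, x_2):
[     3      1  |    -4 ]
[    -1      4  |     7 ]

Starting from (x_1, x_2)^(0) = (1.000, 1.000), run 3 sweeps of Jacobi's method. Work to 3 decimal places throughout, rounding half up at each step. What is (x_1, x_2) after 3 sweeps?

(-1.778, 1.250)

Iteration 1:
  x_1 = (-4 - (1)·1.000) / (3) = -1.667
  x_2 = (7 - (-1)·1.000) / (4) = 2.000
Iteration 2:
  x_1 = (-4 - (1)·2.000) / (3) = -2.000
  x_2 = (7 - (-1)·-1.667) / (4) = 1.333
Iteration 3:
  x_1 = (-4 - (1)·1.333) / (3) = -1.778
  x_2 = (7 - (-1)·-2.000) / (4) = 1.250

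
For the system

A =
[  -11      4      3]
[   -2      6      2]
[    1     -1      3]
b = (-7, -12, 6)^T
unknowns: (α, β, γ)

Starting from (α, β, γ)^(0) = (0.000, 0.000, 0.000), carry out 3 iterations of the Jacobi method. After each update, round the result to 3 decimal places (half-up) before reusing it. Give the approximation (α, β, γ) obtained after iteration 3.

Iteration 1:
  α = (-7 - (4)·0.000 - (3)·0.000) / (-11) = 0.636
  β = (-12 - (-2)·0.000 - (2)·0.000) / (6) = -2.000
  γ = (6 - (1)·0.000 - (-1)·0.000) / (3) = 2.000
Iteration 2:
  α = (-7 - (4)·-2.000 - (3)·2.000) / (-11) = 0.455
  β = (-12 - (-2)·0.636 - (2)·2.000) / (6) = -2.455
  γ = (6 - (1)·0.636 - (-1)·-2.000) / (3) = 1.121
Iteration 3:
  α = (-7 - (4)·-2.455 - (3)·1.121) / (-11) = 0.049
  β = (-12 - (-2)·0.455 - (2)·1.121) / (6) = -2.222
  γ = (6 - (1)·0.455 - (-1)·-2.455) / (3) = 1.030

(0.049, -2.222, 1.030)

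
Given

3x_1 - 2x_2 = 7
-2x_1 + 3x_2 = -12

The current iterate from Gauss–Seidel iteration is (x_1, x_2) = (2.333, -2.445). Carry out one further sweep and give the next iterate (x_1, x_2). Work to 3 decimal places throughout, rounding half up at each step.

(0.703, -3.531)

One sweep:
  x_1 = (7 - (-2)·-2.445) / (3) = 0.703
  x_2 = (-12 - (-2)·0.703) / (3) = -3.531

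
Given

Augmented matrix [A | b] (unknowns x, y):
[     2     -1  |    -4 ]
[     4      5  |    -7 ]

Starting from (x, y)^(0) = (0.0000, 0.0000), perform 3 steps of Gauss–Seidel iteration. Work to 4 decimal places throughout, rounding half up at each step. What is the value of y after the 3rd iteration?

Iteration 1:
  x = (-4 - (-1)·0.0000) / (2) = -2.0000
  y = (-7 - (4)·-2.0000) / (5) = 0.2000
Iteration 2:
  x = (-4 - (-1)·0.2000) / (2) = -1.9000
  y = (-7 - (4)·-1.9000) / (5) = 0.1200
Iteration 3:
  x = (-4 - (-1)·0.1200) / (2) = -1.9400
  y = (-7 - (4)·-1.9400) / (5) = 0.1520

0.1520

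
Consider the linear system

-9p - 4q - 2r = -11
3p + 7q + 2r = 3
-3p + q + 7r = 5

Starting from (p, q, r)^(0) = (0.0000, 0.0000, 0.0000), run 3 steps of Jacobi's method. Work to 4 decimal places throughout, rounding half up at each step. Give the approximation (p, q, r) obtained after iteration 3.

(1.0937, -0.2818, 1.1312)

Iteration 1:
  p = (-11 - (-4)·0.0000 - (-2)·0.0000) / (-9) = 1.2222
  q = (3 - (3)·0.0000 - (2)·0.0000) / (7) = 0.4286
  r = (5 - (-3)·0.0000 - (1)·0.0000) / (7) = 0.7143
Iteration 2:
  p = (-11 - (-4)·0.4286 - (-2)·0.7143) / (-9) = 0.8730
  q = (3 - (3)·1.2222 - (2)·0.7143) / (7) = -0.2993
  r = (5 - (-3)·1.2222 - (1)·0.4286) / (7) = 1.1769
Iteration 3:
  p = (-11 - (-4)·-0.2993 - (-2)·1.1769) / (-9) = 1.0937
  q = (3 - (3)·0.8730 - (2)·1.1769) / (7) = -0.2818
  r = (5 - (-3)·0.8730 - (1)·-0.2993) / (7) = 1.1312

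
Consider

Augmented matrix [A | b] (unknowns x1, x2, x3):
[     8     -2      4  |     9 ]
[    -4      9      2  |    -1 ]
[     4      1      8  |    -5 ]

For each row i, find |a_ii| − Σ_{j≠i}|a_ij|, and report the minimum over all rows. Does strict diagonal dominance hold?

2

row 1: |8| − (2+4) = 2
row 2: |9| − (4+2) = 3
row 3: |8| − (4+1) = 3
minimum over rows = 2 → strictly diagonally dominant (convergence guaranteed)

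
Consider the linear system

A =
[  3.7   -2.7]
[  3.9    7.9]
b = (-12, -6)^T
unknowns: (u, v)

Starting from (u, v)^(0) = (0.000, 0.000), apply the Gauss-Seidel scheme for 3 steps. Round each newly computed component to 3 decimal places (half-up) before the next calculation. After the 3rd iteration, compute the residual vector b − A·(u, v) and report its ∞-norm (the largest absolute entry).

0.292

Iteration 1:
  u = (-12 - (-2.7)·0.000) / (3.7) = -3.243
  v = (-6 - (3.9)·-3.243) / (7.9) = 0.841
Iteration 2:
  u = (-12 - (-2.7)·0.841) / (3.7) = -2.630
  v = (-6 - (3.9)·-2.630) / (7.9) = 0.539
Iteration 3:
  u = (-12 - (-2.7)·0.539) / (3.7) = -2.850
  v = (-6 - (3.9)·-2.850) / (7.9) = 0.647
Residual b − A·x = (0.292, 0.004); ∞-norm = 0.292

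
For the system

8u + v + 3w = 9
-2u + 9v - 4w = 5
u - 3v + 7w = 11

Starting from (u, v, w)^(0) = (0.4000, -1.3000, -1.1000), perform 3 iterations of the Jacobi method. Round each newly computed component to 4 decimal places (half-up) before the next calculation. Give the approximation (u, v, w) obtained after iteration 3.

(0.4319, 1.3416, 2.0471)

Iteration 1:
  u = (9 - (1)·-1.3000 - (3)·-1.1000) / (8) = 1.7000
  v = (5 - (-2)·0.4000 - (-4)·-1.1000) / (9) = 0.1556
  w = (11 - (1)·0.4000 - (-3)·-1.3000) / (7) = 0.9571
Iteration 2:
  u = (9 - (1)·0.1556 - (3)·0.9571) / (8) = 0.7466
  v = (5 - (-2)·1.7000 - (-4)·0.9571) / (9) = 1.3587
  w = (11 - (1)·1.7000 - (-3)·0.1556) / (7) = 1.3953
Iteration 3:
  u = (9 - (1)·1.3587 - (3)·1.3953) / (8) = 0.4319
  v = (5 - (-2)·0.7466 - (-4)·1.3953) / (9) = 1.3416
  w = (11 - (1)·0.7466 - (-3)·1.3587) / (7) = 2.0471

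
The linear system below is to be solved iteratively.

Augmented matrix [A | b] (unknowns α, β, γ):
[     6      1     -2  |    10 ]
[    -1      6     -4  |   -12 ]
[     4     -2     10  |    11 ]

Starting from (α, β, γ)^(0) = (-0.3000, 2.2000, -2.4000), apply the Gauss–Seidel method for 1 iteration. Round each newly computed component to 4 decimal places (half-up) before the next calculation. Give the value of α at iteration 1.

Iteration 1:
  α = (10 - (1)·2.2000 - (-2)·-2.4000) / (6) = 0.5000
  β = (-12 - (-1)·0.5000 - (-4)·-2.4000) / (6) = -3.5167
  γ = (11 - (4)·0.5000 - (-2)·-3.5167) / (10) = 0.1967

0.5000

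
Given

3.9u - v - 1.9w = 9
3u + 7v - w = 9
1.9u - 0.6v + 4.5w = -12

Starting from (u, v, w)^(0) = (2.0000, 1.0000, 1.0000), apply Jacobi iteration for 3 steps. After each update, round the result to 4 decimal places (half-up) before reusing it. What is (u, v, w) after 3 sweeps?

Iteration 1:
  u = (9 - (-1)·1.0000 - (-1.9)·1.0000) / (3.9) = 3.0513
  v = (9 - (3)·2.0000 - (-1)·1.0000) / (7) = 0.5714
  w = (-12 - (1.9)·2.0000 - (-0.6)·1.0000) / (4.5) = -3.3778
Iteration 2:
  u = (9 - (-1)·0.5714 - (-1.9)·-3.3778) / (3.9) = 0.8086
  v = (9 - (3)·3.0513 - (-1)·-3.3778) / (7) = -0.5045
  w = (-12 - (1.9)·3.0513 - (-0.6)·0.5714) / (4.5) = -3.8788
Iteration 3:
  u = (9 - (-1)·-0.5045 - (-1.9)·-3.8788) / (3.9) = 0.2887
  v = (9 - (3)·0.8086 - (-1)·-3.8788) / (7) = 0.3851
  w = (-12 - (1.9)·0.8086 - (-0.6)·-0.5045) / (4.5) = -3.0753

(0.2887, 0.3851, -3.0753)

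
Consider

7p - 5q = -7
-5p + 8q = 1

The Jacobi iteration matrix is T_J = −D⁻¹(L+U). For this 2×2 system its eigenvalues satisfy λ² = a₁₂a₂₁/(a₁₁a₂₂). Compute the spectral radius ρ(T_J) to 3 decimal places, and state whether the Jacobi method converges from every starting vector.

a₁₂a₂₁/(a₁₁a₂₂) = (-5)·(-5) / ((7)·(8)) = 0.446429
ρ = √|0.446429| = √0.446429 = 0.668
ρ < 1, so Jacobi converges

0.668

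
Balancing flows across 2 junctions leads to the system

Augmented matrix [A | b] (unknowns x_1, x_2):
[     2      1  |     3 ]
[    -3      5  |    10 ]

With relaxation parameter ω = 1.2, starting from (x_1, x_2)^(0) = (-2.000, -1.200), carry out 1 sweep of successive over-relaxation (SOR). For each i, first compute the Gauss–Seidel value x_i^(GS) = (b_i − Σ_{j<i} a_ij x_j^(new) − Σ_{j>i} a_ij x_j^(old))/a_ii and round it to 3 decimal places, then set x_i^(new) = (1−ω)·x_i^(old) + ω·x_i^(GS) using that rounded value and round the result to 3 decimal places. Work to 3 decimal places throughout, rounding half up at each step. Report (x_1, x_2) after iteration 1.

(2.920, 4.742)

Iteration 1:
  x_1: GS value = (3 - (1)·-1.200) / (2) = 2.100;  x_1 ← (1−ω)·-2.000 + ω·2.100 = 2.920
  x_2: GS value = (10 - (-3)·2.920) / (5) = 3.752;  x_2 ← (1−ω)·-1.200 + ω·3.752 = 4.742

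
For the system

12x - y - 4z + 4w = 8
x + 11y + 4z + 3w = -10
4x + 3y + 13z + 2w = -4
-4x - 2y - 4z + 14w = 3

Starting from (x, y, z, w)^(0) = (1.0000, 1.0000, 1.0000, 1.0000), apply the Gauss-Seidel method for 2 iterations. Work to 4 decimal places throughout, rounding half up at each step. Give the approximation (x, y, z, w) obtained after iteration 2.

(0.3900, -0.8573, -0.2463, 0.1329)

Iteration 1:
  x = (8 - (-1)·1.0000 - (-4)·1.0000 - (4)·1.0000) / (12) = 0.7500
  y = (-10 - (1)·0.7500 - (4)·1.0000 - (3)·1.0000) / (11) = -1.6136
  z = (-4 - (4)·0.7500 - (3)·-1.6136 - (2)·1.0000) / (13) = -0.3199
  w = (3 - (-4)·0.7500 - (-2)·-1.6136 - (-4)·-0.3199) / (14) = 0.1067
Iteration 2:
  x = (8 - (-1)·-1.6136 - (-4)·-0.3199 - (4)·0.1067) / (12) = 0.3900
  y = (-10 - (1)·0.3900 - (4)·-0.3199 - (3)·0.1067) / (11) = -0.8573
  z = (-4 - (4)·0.3900 - (3)·-0.8573 - (2)·0.1067) / (13) = -0.2463
  w = (3 - (-4)·0.3900 - (-2)·-0.8573 - (-4)·-0.2463) / (14) = 0.1329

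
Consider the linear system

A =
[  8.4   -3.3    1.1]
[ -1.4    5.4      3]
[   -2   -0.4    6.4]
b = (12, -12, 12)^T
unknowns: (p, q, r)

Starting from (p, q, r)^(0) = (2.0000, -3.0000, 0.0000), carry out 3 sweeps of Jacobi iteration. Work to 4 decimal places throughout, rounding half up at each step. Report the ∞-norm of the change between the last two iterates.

Iteration 1:
  p = (12 - (-3.3)·-3.0000 - (1.1)·0.0000) / (8.4) = 0.2500
  q = (-12 - (-1.4)·2.0000 - (3)·0.0000) / (5.4) = -1.7037
  r = (12 - (-2)·2.0000 - (-0.4)·-3.0000) / (6.4) = 2.3125
Iteration 2:
  p = (12 - (-3.3)·-1.7037 - (1.1)·2.3125) / (8.4) = 0.4564
  q = (-12 - (-1.4)·0.2500 - (3)·2.3125) / (5.4) = -3.4421
  r = (12 - (-2)·0.2500 - (-0.4)·-1.7037) / (6.4) = 1.8466
Iteration 3:
  p = (12 - (-3.3)·-3.4421 - (1.1)·1.8466) / (8.4) = -0.1655
  q = (-12 - (-1.4)·0.4564 - (3)·1.8466) / (5.4) = -3.1298
  r = (12 - (-2)·0.4564 - (-0.4)·-3.4421) / (6.4) = 1.8025
Change: (-0.6219, 0.3123, -0.0441) → max |·| = 0.6219

0.6219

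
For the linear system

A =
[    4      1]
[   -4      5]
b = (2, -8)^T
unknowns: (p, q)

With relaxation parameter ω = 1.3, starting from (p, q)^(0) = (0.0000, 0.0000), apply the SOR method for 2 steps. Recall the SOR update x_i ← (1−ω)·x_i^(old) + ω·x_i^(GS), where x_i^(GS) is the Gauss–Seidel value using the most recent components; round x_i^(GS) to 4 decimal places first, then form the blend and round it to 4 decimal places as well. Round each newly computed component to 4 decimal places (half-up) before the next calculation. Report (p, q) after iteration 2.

Iteration 1:
  p: GS value = (2 - (1)·0.0000) / (4) = 0.5000;  p ← (1−ω)·0.0000 + ω·0.5000 = 0.6500
  q: GS value = (-8 - (-4)·0.6500) / (5) = -1.0800;  q ← (1−ω)·0.0000 + ω·-1.0800 = -1.4040
Iteration 2:
  p: GS value = (2 - (1)·-1.4040) / (4) = 0.8510;  p ← (1−ω)·0.6500 + ω·0.8510 = 0.9113
  q: GS value = (-8 - (-4)·0.9113) / (5) = -0.8710;  q ← (1−ω)·-1.4040 + ω·-0.8710 = -0.7111

(0.9113, -0.7111)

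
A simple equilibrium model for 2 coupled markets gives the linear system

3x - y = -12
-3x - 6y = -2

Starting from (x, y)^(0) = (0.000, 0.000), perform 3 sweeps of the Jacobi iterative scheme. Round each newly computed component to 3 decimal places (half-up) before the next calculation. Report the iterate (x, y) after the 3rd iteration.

Iteration 1:
  x = (-12 - (-1)·0.000) / (3) = -4.000
  y = (-2 - (-3)·0.000) / (-6) = 0.333
Iteration 2:
  x = (-12 - (-1)·0.333) / (3) = -3.889
  y = (-2 - (-3)·-4.000) / (-6) = 2.333
Iteration 3:
  x = (-12 - (-1)·2.333) / (3) = -3.222
  y = (-2 - (-3)·-3.889) / (-6) = 2.278

(-3.222, 2.278)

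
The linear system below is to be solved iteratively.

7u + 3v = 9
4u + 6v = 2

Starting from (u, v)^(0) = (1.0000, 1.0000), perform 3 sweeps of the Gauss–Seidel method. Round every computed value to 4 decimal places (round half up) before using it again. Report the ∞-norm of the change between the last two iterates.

0.1516

Iteration 1:
  u = (9 - (3)·1.0000) / (7) = 0.8571
  v = (2 - (4)·0.8571) / (6) = -0.2381
Iteration 2:
  u = (9 - (3)·-0.2381) / (7) = 1.3878
  v = (2 - (4)·1.3878) / (6) = -0.5919
Iteration 3:
  u = (9 - (3)·-0.5919) / (7) = 1.5394
  v = (2 - (4)·1.5394) / (6) = -0.6929
Change: (0.1516, -0.1010) → max |·| = 0.1516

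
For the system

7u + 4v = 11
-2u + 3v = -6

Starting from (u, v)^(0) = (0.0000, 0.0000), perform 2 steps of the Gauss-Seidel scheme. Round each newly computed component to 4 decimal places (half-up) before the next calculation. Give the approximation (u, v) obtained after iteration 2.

Iteration 1:
  u = (11 - (4)·0.0000) / (7) = 1.5714
  v = (-6 - (-2)·1.5714) / (3) = -0.9524
Iteration 2:
  u = (11 - (4)·-0.9524) / (7) = 2.1157
  v = (-6 - (-2)·2.1157) / (3) = -0.5895

(2.1157, -0.5895)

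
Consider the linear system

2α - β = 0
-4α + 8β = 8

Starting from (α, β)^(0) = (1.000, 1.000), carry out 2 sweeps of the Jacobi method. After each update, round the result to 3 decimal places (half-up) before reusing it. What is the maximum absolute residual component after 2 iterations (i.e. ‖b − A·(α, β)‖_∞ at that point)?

Iteration 1:
  α = (0 - (-1)·1.000) / (2) = 0.500
  β = (8 - (-4)·1.000) / (8) = 1.500
Iteration 2:
  α = (0 - (-1)·1.500) / (2) = 0.750
  β = (8 - (-4)·0.500) / (8) = 1.250
Residual b − A·x = (-0.250, 1.000); ∞-norm = 1.000

1.000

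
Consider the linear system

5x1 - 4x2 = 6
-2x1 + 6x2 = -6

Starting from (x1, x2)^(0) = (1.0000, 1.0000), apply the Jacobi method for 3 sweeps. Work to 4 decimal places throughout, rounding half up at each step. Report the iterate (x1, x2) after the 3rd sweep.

Iteration 1:
  x1 = (6 - (-4)·1.0000) / (5) = 2.0000
  x2 = (-6 - (-2)·1.0000) / (6) = -0.6667
Iteration 2:
  x1 = (6 - (-4)·-0.6667) / (5) = 0.6666
  x2 = (-6 - (-2)·2.0000) / (6) = -0.3333
Iteration 3:
  x1 = (6 - (-4)·-0.3333) / (5) = 0.9334
  x2 = (-6 - (-2)·0.6666) / (6) = -0.7778

(0.9334, -0.7778)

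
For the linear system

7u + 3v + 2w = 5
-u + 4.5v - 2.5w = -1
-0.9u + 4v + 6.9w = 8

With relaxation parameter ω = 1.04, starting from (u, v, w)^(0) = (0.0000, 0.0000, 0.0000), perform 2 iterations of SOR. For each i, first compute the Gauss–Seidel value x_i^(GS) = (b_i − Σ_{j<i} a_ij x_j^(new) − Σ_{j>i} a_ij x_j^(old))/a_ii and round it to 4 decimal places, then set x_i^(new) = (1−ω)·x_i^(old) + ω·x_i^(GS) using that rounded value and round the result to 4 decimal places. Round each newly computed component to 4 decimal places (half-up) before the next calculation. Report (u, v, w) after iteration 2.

(0.3407, 0.6256, 0.8212)

Iteration 1:
  u: GS value = (5 - (3)·0.0000 - (2)·0.0000) / (7) = 0.7143;  u ← (1−ω)·0.0000 + ω·0.7143 = 0.7429
  v: GS value = (-1 - (-1)·0.7429 - (-2.5)·0.0000) / (4.5) = -0.0571;  v ← (1−ω)·0.0000 + ω·-0.0571 = -0.0594
  w: GS value = (8 - (-0.9)·0.7429 - (4)·-0.0594) / (6.9) = 1.2908;  w ← (1−ω)·0.0000 + ω·1.2908 = 1.3424
Iteration 2:
  u: GS value = (5 - (3)·-0.0594 - (2)·1.3424) / (7) = 0.3562;  u ← (1−ω)·0.7429 + ω·0.3562 = 0.3407
  v: GS value = (-1 - (-1)·0.3407 - (-2.5)·1.3424) / (4.5) = 0.5993;  v ← (1−ω)·-0.0594 + ω·0.5993 = 0.6256
  w: GS value = (8 - (-0.9)·0.3407 - (4)·0.6256) / (6.9) = 0.8412;  w ← (1−ω)·1.3424 + ω·0.8412 = 0.8212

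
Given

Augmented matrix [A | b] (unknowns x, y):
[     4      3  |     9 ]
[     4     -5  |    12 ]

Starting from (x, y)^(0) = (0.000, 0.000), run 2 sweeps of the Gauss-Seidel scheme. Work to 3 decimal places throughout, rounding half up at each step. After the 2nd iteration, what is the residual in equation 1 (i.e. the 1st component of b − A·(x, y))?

Iteration 1:
  x = (9 - (3)·0.000) / (4) = 2.250
  y = (12 - (4)·2.250) / (-5) = -0.600
Iteration 2:
  x = (9 - (3)·-0.600) / (4) = 2.700
  y = (12 - (4)·2.700) / (-5) = -0.240
Residual b − A·x = (-1.080, 0.000)

-1.080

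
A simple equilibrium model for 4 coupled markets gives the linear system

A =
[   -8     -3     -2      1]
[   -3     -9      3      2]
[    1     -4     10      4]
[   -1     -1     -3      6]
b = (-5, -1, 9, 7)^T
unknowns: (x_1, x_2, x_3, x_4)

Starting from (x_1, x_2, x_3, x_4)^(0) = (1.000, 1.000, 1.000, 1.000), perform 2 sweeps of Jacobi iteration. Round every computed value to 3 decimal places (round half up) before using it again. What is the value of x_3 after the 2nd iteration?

0.221

Iteration 1:
  x_1 = (-5 - (-3)·1.000 - (-2)·1.000 - (1)·1.000) / (-8) = 0.125
  x_2 = (-1 - (-3)·1.000 - (3)·1.000 - (2)·1.000) / (-9) = 0.333
  x_3 = (9 - (1)·1.000 - (-4)·1.000 - (4)·1.000) / (10) = 0.800
  x_4 = (7 - (-1)·1.000 - (-1)·1.000 - (-3)·1.000) / (6) = 2.000
Iteration 2:
  x_1 = (-5 - (-3)·0.333 - (-2)·0.800 - (1)·2.000) / (-8) = 0.550
  x_2 = (-1 - (-3)·0.125 - (3)·0.800 - (2)·2.000) / (-9) = 0.781
  x_3 = (9 - (1)·0.125 - (-4)·0.333 - (4)·2.000) / (10) = 0.221
  x_4 = (7 - (-1)·0.125 - (-1)·0.333 - (-3)·0.800) / (6) = 1.643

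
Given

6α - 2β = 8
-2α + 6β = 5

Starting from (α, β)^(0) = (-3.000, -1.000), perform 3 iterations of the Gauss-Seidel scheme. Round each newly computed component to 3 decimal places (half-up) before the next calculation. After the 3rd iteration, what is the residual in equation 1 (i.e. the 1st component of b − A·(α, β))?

0.056

Iteration 1:
  α = (8 - (-2)·-1.000) / (6) = 1.000
  β = (5 - (-2)·1.000) / (6) = 1.167
Iteration 2:
  α = (8 - (-2)·1.167) / (6) = 1.722
  β = (5 - (-2)·1.722) / (6) = 1.407
Iteration 3:
  α = (8 - (-2)·1.407) / (6) = 1.802
  β = (5 - (-2)·1.802) / (6) = 1.434
Residual b − A·x = (0.056, 0.000)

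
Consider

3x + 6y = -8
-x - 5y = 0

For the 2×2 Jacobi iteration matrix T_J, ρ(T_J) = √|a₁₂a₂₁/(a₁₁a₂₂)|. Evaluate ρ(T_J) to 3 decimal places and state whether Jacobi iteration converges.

a₁₂a₂₁/(a₁₁a₂₂) = (6)·(-1) / ((3)·(-5)) = 0.400000
ρ = √|0.400000| = √0.400000 = 0.632
ρ < 1, so Jacobi converges

0.632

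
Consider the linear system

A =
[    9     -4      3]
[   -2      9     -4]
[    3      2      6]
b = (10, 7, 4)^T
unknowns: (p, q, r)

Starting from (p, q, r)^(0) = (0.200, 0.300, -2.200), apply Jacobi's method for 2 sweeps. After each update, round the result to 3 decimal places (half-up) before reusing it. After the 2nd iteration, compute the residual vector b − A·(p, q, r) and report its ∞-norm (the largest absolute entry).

Iteration 1:
  p = (10 - (-4)·0.300 - (3)·-2.200) / (9) = 1.978
  q = (7 - (-2)·0.200 - (-4)·-2.200) / (9) = -0.156
  r = (4 - (3)·0.200 - (2)·0.300) / (6) = 0.467
Iteration 2:
  p = (10 - (-4)·-0.156 - (3)·0.467) / (9) = 0.886
  q = (7 - (-2)·1.978 - (-4)·0.467) / (9) = 1.425
  r = (4 - (3)·1.978 - (2)·-0.156) / (6) = -0.270
Residual b − A·x = (8.536, -5.133, 0.112); ∞-norm = 8.536

8.536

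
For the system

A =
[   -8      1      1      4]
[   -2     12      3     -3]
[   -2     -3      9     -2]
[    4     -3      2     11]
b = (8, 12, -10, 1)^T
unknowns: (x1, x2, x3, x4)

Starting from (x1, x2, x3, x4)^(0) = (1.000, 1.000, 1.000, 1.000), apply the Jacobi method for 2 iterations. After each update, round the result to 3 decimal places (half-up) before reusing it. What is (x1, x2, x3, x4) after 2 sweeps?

(-0.987, 0.996, -0.818, 0.561)

Iteration 1:
  x1 = (8 - (1)·1.000 - (1)·1.000 - (4)·1.000) / (-8) = -0.250
  x2 = (12 - (-2)·1.000 - (3)·1.000 - (-3)·1.000) / (12) = 1.167
  x3 = (-10 - (-2)·1.000 - (-3)·1.000 - (-2)·1.000) / (9) = -0.333
  x4 = (1 - (4)·1.000 - (-3)·1.000 - (2)·1.000) / (11) = -0.182
Iteration 2:
  x1 = (8 - (1)·1.167 - (1)·-0.333 - (4)·-0.182) / (-8) = -0.987
  x2 = (12 - (-2)·-0.250 - (3)·-0.333 - (-3)·-0.182) / (12) = 0.996
  x3 = (-10 - (-2)·-0.250 - (-3)·1.167 - (-2)·-0.182) / (9) = -0.818
  x4 = (1 - (4)·-0.250 - (-3)·1.167 - (2)·-0.333) / (11) = 0.561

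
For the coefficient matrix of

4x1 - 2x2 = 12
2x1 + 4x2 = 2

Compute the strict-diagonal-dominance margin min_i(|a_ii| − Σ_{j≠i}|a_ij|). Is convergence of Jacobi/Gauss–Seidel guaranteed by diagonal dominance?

row 1: |4| − (2) = 2
row 2: |4| − (2) = 2
minimum over rows = 2 → strictly diagonally dominant (convergence guaranteed)

2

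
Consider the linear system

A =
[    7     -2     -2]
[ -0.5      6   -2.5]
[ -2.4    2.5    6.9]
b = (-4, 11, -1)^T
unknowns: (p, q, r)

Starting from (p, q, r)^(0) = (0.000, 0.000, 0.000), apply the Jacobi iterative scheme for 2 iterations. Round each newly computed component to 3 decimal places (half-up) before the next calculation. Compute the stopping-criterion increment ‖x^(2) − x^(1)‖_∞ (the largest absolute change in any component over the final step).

0.863

Iteration 1:
  p = (-4 - (-2)·0.000 - (-2)·0.000) / (7) = -0.571
  q = (11 - (-0.5)·0.000 - (-2.5)·0.000) / (6) = 1.833
  r = (-1 - (-2.4)·0.000 - (2.5)·0.000) / (6.9) = -0.145
Iteration 2:
  p = (-4 - (-2)·1.833 - (-2)·-0.145) / (7) = -0.089
  q = (11 - (-0.5)·-0.571 - (-2.5)·-0.145) / (6) = 1.725
  r = (-1 - (-2.4)·-0.571 - (2.5)·1.833) / (6.9) = -1.008
Change: (0.482, -0.108, -0.863) → max |·| = 0.863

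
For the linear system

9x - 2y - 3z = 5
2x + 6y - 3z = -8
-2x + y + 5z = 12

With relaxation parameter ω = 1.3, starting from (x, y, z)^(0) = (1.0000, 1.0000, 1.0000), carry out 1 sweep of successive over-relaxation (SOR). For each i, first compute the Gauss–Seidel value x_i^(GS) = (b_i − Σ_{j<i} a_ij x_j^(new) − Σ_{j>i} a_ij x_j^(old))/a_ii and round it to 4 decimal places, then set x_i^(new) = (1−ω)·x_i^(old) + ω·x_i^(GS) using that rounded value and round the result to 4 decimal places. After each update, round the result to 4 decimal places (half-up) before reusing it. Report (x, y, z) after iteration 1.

Iteration 1:
  x: GS value = (5 - (-2)·1.0000 - (-3)·1.0000) / (9) = 1.1111;  x ← (1−ω)·1.0000 + ω·1.1111 = 1.1444
  y: GS value = (-8 - (2)·1.1444 - (-3)·1.0000) / (6) = -1.2148;  y ← (1−ω)·1.0000 + ω·-1.2148 = -1.8792
  z: GS value = (12 - (-2)·1.1444 - (1)·-1.8792) / (5) = 3.2336;  z ← (1−ω)·1.0000 + ω·3.2336 = 3.9037

(1.1444, -1.8792, 3.9037)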